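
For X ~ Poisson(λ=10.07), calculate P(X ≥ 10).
0.550797

We have X ~ Poisson(λ=10.07).

For discrete distributions, P(X ≥ 10) = 1 - P(X ≤ 9).

P(X ≤ 9) = 0.449203
P(X ≥ 10) = 1 - 0.449203 = 0.550797

So there's approximately a 55.1% chance that X is at least 10.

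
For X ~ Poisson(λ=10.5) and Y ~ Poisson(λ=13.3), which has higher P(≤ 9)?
X has higher probability (P(X ≤ 9) = 0.3971 > P(Y ≤ 9) = 0.1469)

Compute P(≤ 9) for each distribution:

X ~ Poisson(λ=10.5):
P(X ≤ 9) = 0.3971

Y ~ Poisson(λ=13.3):
P(Y ≤ 9) = 0.1469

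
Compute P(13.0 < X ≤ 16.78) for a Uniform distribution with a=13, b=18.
0.756000

We have X ~ Uniform(a=13, b=18).

To find P(13.0 < X ≤ 16.78), we use:
P(13.0 < X ≤ 16.78) = P(X ≤ 16.78) - P(X ≤ 13.0)
                 = F(16.78) - F(13.0)
                 = 0.756000 - 0.000000
                 = 0.756000

So there's approximately a 75.6% chance that X falls in this range.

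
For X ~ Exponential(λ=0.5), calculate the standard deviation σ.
2.0000

We have X ~ Exponential(λ=0.5).

For an Exponential distribution with λ=0.5:
σ = √Var(X) = 2.0000

The standard deviation is the square root of the variance.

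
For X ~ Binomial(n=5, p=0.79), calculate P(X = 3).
0.217430

We have X ~ Binomial(n=5, p=0.79).

For a Binomial distribution, the PMF gives us the probability of each outcome.

Using the PMF formula:
P(X = 3) = 0.217430

Rounded to 4 decimal places: 0.2174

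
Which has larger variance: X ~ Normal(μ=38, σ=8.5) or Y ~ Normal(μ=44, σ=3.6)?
X has larger variance (72.2500 > 12.9600)

Compute the variance for each distribution:

X ~ Normal(μ=38, σ=8.5):
Var(X) = 72.2500

Y ~ Normal(μ=44, σ=3.6):
Var(Y) = 12.9600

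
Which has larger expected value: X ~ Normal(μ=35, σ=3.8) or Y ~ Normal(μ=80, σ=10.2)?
Y has larger mean (80.0000 > 35.0000)

Compute the expected value for each distribution:

X ~ Normal(μ=35, σ=3.8):
E[X] = 35.0000

Y ~ Normal(μ=80, σ=10.2):
E[Y] = 80.0000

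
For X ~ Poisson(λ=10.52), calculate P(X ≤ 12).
0.739896

We have X ~ Poisson(λ=10.52).

The CDF gives us P(X ≤ k).

Using the CDF:
P(X ≤ 12) = 0.739896

This means there's approximately a 74.0% chance that X is at most 12.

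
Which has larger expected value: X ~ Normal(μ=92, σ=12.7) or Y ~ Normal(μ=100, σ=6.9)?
Y has larger mean (100.0000 > 92.0000)

Compute the expected value for each distribution:

X ~ Normal(μ=92, σ=12.7):
E[X] = 92.0000

Y ~ Normal(μ=100, σ=6.9):
E[Y] = 100.0000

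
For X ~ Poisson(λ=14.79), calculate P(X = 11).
0.070029

We have X ~ Poisson(λ=14.79).

For a Poisson distribution, the PMF gives us the probability of each outcome.

Using the PMF formula:
P(X = 11) = 0.070029

Rounded to 4 decimal places: 0.0700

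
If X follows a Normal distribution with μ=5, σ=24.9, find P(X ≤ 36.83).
0.899431

We have X ~ Normal(μ=5, σ=24.9).

The CDF gives us P(X ≤ k).

Using the CDF:
P(X ≤ 36.83) = 0.899431

This means there's approximately a 89.9% chance that X is at most 36.83.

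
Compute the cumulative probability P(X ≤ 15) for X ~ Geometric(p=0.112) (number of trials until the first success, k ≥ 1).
0.831657

We have X ~ Geometric(p=0.112) (number of trials until the first success, k ≥ 1).

The CDF gives us P(X ≤ k).

Using the CDF:
P(X ≤ 15) = 0.831657

This means there's approximately a 83.2% chance that X is at most 15.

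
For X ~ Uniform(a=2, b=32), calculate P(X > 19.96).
0.401333

We have X ~ Uniform(a=2, b=32).

P(X > 19.96) = 1 - P(X ≤ 19.96)
                = 1 - F(19.96)
                = 1 - 0.598667
                = 0.401333

So there's approximately a 40.1% chance that X exceeds 19.96.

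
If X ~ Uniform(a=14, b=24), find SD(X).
2.8868

We have X ~ Uniform(a=14, b=24).

For a Uniform distribution with a=14, b=24:
σ = √Var(X) = 2.8868

The standard deviation is the square root of the variance.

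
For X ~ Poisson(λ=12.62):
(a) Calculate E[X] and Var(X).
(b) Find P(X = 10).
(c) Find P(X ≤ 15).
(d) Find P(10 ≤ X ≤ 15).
(a) E[X] = 12.6200, Var(X) = 12.6200
(b) P(X = 10) = 0.093333
(c) P(X ≤ 15) = 0.796194
(d) P(10 ≤ X ≤ 15) = 0.603791

We have X ~ Poisson(λ=12.62).

(a) Moments:
E[X] = 12.6200
Var(X) = 12.6200
σ = √Var(X) = 3.5525

(b) Point probability using PMF:
P(X = 10) = 0.093333

(c) Cumulative probability using CDF:
P(X ≤ 15) = F(15) = 0.796194

(d) Range probability:
P(10 ≤ X ≤ 15) = P(X ≤ 15) - P(X ≤ 9)
                   = F(15) - F(9)
                   = 0.796194 - 0.192403
                   = 0.603791

This means approximately 60.4% of outcomes fall in the interval [10, 15].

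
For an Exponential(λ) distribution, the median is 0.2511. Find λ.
λ = 2.7604

For X ~ Exponential(λ), the CDF is F(x) = 1 - e^(-λx).
The median m satisfies F(m) = 0.5:
1 - e^(-λm) = 0.5
e^(-λm) = 0.5
λm = ln(2)
m = ln(2) / λ

Given m = 0.2511:
λ = ln(2) / 0.2511 = 0.693147 / 0.2511 = 2.7604

Verification: ln(2) / 2.7604 = 0.2511 ✓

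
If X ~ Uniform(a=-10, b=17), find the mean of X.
3.5000

We have X ~ Uniform(a=-10, b=17).

For a Uniform distribution with a=-10, b=17:
E[X] = 3.5000

This is the expected (average) value of X.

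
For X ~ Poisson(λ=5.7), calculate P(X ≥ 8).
0.215851

We have X ~ Poisson(λ=5.7).

For discrete distributions, P(X ≥ 8) = 1 - P(X ≤ 7).

P(X ≤ 7) = 0.784149
P(X ≥ 8) = 1 - 0.784149 = 0.215851

So there's approximately a 21.6% chance that X is at least 8.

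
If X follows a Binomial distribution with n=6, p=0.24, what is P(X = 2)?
0.288249

We have X ~ Binomial(n=6, p=0.24).

For a Binomial distribution, the PMF gives us the probability of each outcome.

Using the PMF formula:
P(X = 2) = 0.288249

Rounded to 4 decimal places: 0.2882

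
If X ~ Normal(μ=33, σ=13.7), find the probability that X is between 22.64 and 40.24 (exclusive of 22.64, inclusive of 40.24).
0.476649

We have X ~ Normal(μ=33, σ=13.7).

To find P(22.64 < X ≤ 40.24), we use:
P(22.64 < X ≤ 40.24) = P(X ≤ 40.24) - P(X ≤ 22.64)
                 = F(40.24) - F(22.64)
                 = 0.701412 - 0.224763
                 = 0.476649

So there's approximately a 47.7% chance that X falls in this range.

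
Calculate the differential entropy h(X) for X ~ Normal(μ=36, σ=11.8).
3.8870 nats

We have X ~ Normal(μ=36, σ=11.8).

The differential entropy measures the uncertainty or information content of the distribution.

For a Normal distribution with μ=36, σ=11.8:
h(X) = 3.8870 nats

(In bits, this would be 5.6078 bits.)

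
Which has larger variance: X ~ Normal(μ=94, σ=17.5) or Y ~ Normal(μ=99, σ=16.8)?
X has larger variance (306.2500 > 282.2400)

Compute the variance for each distribution:

X ~ Normal(μ=94, σ=17.5):
Var(X) = 306.2500

Y ~ Normal(μ=99, σ=16.8):
Var(Y) = 282.2400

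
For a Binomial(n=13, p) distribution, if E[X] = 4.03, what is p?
p = 0.31

For a Binomial(n, p) distribution:
E[X] = n × p

Given n = 13 and E[X] = 4.03:
4.03 = 13 × p
p = 4.03 / 13 = 0.31

Verification: Binomial(13, 0.31) has E[X] = 4.03 ✓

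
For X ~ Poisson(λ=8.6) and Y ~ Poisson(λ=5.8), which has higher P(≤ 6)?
Y has higher probability (P(Y ≤ 6) = 0.6384 > P(X ≤ 6) = 0.2457)

Compute P(≤ 6) for each distribution:

X ~ Poisson(λ=8.6):
P(X ≤ 6) = 0.2457

Y ~ Poisson(λ=5.8):
P(Y ≤ 6) = 0.6384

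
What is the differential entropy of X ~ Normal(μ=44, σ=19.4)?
4.3842 nats

We have X ~ Normal(μ=44, σ=19.4).

The differential entropy measures the uncertainty or information content of the distribution.

For a Normal distribution with μ=44, σ=19.4:
h(X) = 4.3842 nats

(In bits, this would be 6.3251 bits.)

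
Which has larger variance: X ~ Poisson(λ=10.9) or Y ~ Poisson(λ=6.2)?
X has larger variance (10.9000 > 6.2000)

Compute the variance for each distribution:

X ~ Poisson(λ=10.9):
Var(X) = 10.9000

Y ~ Poisson(λ=6.2):
Var(Y) = 6.2000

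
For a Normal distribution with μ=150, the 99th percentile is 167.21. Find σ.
σ = 7.3979

For X ~ Normal(μ, σ), the p-th percentile satisfies x = μ + z_p × σ,
where z_p = Φ⁻¹(p) is the standard normal quantile.

Step 1: z_{0.99} = Φ⁻¹(0.99) = 2.3263

Step 2: Solve for σ:
167.21 = 150 + 2.3263 × σ
σ = (167.21 - 150) / 2.3263
σ = 17.21 / 2.3263
σ = 7.3979

Verification: μ + z × σ = 150 + 2.3263 × 7.3979 = 167.21 ✓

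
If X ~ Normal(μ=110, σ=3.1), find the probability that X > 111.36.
0.330436

We have X ~ Normal(μ=110, σ=3.1).

P(X > 111.36) = 1 - P(X ≤ 111.36)
                = 1 - F(111.36)
                = 1 - 0.669564
                = 0.330436

So there's approximately a 33.0% chance that X exceeds 111.36.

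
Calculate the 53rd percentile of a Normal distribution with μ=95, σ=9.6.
95.7226

We have X ~ Normal(μ=95, σ=9.6).

We want to find x such that P(X ≤ x) = 0.53.

This is the 53rd percentile, which means 53% of values fall below this point.

Using the inverse CDF (quantile function):
x = F⁻¹(0.53) = 95.7226

Verification: P(X ≤ 95.7226) = 0.53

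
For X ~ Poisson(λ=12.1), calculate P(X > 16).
0.106811

We have X ~ Poisson(λ=12.1).

P(X > 16) = 1 - P(X ≤ 16)
                = 1 - F(16)
                = 1 - 0.893189
                = 0.106811

So there's approximately a 10.7% chance that X exceeds 16.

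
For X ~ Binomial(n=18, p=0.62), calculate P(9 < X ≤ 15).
0.778838

We have X ~ Binomial(n=18, p=0.62).

To find P(9 < X ≤ 15), we use:
P(9 < X ≤ 15) = P(X ≤ 15) - P(X ≤ 9)
                 = F(15) - F(9)
                 = 0.987263 - 0.208425
                 = 0.778838

So there's approximately a 77.9% chance that X falls in this range.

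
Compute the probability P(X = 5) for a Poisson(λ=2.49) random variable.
0.066134

We have X ~ Poisson(λ=2.49).

For a Poisson distribution, the PMF gives us the probability of each outcome.

Using the PMF formula:
P(X = 5) = 0.066134

Rounded to 4 decimal places: 0.0661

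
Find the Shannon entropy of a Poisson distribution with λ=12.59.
2.6785 nats

We have X ~ Poisson(λ=12.59).

The Shannon entropy measures the uncertainty or information content of the distribution.

For a Poisson distribution with λ=12.59:
H(X) = 2.6785 nats

(In bits, this would be 3.8642 bits.)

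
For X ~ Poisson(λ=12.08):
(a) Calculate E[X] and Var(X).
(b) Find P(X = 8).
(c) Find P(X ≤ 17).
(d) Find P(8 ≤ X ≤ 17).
(a) E[X] = 12.0800, Var(X) = 12.0800
(b) P(X = 8) = 0.063788
(c) P(X ≤ 17) = 0.933916
(d) P(8 ≤ X ≤ 17) = 0.847849

We have X ~ Poisson(λ=12.08).

(a) Moments:
E[X] = 12.0800
Var(X) = 12.0800
σ = √Var(X) = 3.4756

(b) Point probability using PMF:
P(X = 8) = 0.063788

(c) Cumulative probability using CDF:
P(X ≤ 17) = F(17) = 0.933916

(d) Range probability:
P(8 ≤ X ≤ 17) = P(X ≤ 17) - P(X ≤ 7)
                   = F(17) - F(7)
                   = 0.933916 - 0.086068
                   = 0.847849

This means approximately 84.8% of outcomes fall in the interval [8, 17].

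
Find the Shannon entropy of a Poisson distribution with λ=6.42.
2.3343 nats

We have X ~ Poisson(λ=6.42).

The Shannon entropy measures the uncertainty or information content of the distribution.

For a Poisson distribution with λ=6.42:
H(X) = 2.3343 nats

(In bits, this would be 3.3677 bits.)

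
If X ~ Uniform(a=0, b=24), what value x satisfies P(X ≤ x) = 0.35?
8.4000

We have X ~ Uniform(a=0, b=24).

We want to find x such that P(X ≤ x) = 0.35.

This is the 35th percentile, which means 35% of values fall below this point.

Using the inverse CDF (quantile function):
x = F⁻¹(0.35) = 8.4000

Verification: P(X ≤ 8.4000) = 0.35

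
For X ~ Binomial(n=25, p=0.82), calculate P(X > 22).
0.146688

We have X ~ Binomial(n=25, p=0.82).

P(X > 22) = 1 - P(X ≤ 22)
                = 1 - F(22)
                = 1 - 0.853312
                = 0.146688

So there's approximately a 14.7% chance that X exceeds 22.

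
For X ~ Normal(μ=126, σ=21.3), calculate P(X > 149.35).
0.136486

We have X ~ Normal(μ=126, σ=21.3).

P(X > 149.35) = 1 - P(X ≤ 149.35)
                = 1 - F(149.35)
                = 1 - 0.863514
                = 0.136486

So there's approximately a 13.6% chance that X exceeds 149.35.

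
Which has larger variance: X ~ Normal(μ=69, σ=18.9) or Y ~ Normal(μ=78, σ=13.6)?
X has larger variance (357.2100 > 184.9600)

Compute the variance for each distribution:

X ~ Normal(μ=69, σ=18.9):
Var(X) = 357.2100

Y ~ Normal(μ=78, σ=13.6):
Var(Y) = 184.9600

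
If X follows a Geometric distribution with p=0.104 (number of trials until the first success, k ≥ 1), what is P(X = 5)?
0.067029

We have X ~ Geometric(p=0.104) (number of trials until the first success, k ≥ 1).

For a Geometric distribution, the PMF gives us the probability of each outcome.

Using the PMF formula:
P(X = 5) = 0.067029

Rounded to 4 decimal places: 0.0670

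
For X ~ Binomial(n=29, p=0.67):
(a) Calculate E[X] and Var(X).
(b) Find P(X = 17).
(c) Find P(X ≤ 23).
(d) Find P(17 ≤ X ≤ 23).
(a) E[X] = 19.4300, Var(X) = 6.4119
(b) P(X = 17) = 0.095625
(c) P(X ≤ 23) = 0.951270
(d) P(17 ≤ X ≤ 23) = 0.826553

We have X ~ Binomial(n=29, p=0.67).

(a) Moments:
E[X] = 19.4300
Var(X) = 6.4119
σ = √Var(X) = 2.5322

(b) Point probability using PMF:
P(X = 17) = 0.095625

(c) Cumulative probability using CDF:
P(X ≤ 23) = F(23) = 0.951270

(d) Range probability:
P(17 ≤ X ≤ 23) = P(X ≤ 23) - P(X ≤ 16)
                   = F(23) - F(16)
                   = 0.951270 - 0.124718
                   = 0.826553

This means approximately 82.7% of outcomes fall in the interval [17, 23].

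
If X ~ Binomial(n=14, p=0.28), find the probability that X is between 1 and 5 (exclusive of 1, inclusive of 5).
0.763375

We have X ~ Binomial(n=14, p=0.28).

To find P(1 < X ≤ 5), we use:
P(1 < X ≤ 5) = P(X ≤ 5) - P(X ≤ 1)
                 = F(5) - F(1)
                 = 0.828215 - 0.064840
                 = 0.763375

So there's approximately a 76.3% chance that X falls in this range.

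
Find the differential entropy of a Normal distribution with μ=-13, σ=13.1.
3.9916 nats

We have X ~ Normal(μ=-13, σ=13.1).

The differential entropy measures the uncertainty or information content of the distribution.

For a Normal distribution with μ=-13, σ=13.1:
h(X) = 3.9916 nats

(In bits, this would be 5.7586 bits.)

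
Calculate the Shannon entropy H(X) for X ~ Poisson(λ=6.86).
2.3685 nats

We have X ~ Poisson(λ=6.86).

The Shannon entropy measures the uncertainty or information content of the distribution.

For a Poisson distribution with λ=6.86:
H(X) = 2.3685 nats

(In bits, this would be 3.4170 bits.)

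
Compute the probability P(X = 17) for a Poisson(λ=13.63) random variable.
0.065453

We have X ~ Poisson(λ=13.63).

For a Poisson distribution, the PMF gives us the probability of each outcome.

Using the PMF formula:
P(X = 17) = 0.065453

Rounded to 4 decimal places: 0.0655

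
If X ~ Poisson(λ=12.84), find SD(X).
3.5833

We have X ~ Poisson(λ=12.84).

For a Poisson distribution with λ=12.84:
σ = √Var(X) = 3.5833

The standard deviation is the square root of the variance.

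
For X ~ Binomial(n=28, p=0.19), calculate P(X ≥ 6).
0.445568

We have X ~ Binomial(n=28, p=0.19).

For discrete distributions, P(X ≥ 6) = 1 - P(X ≤ 5).

P(X ≤ 5) = 0.554432
P(X ≥ 6) = 1 - 0.554432 = 0.445568

So there's approximately a 44.6% chance that X is at least 6.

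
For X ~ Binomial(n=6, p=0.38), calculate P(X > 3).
0.152715

We have X ~ Binomial(n=6, p=0.38).

P(X > 3) = 1 - P(X ≤ 3)
                = 1 - F(3)
                = 1 - 0.847285
                = 0.152715

So there's approximately a 15.3% chance that X exceeds 3.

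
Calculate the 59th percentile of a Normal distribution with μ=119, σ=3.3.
119.7509

We have X ~ Normal(μ=119, σ=3.3).

We want to find x such that P(X ≤ x) = 0.59.

This is the 59th percentile, which means 59% of values fall below this point.

Using the inverse CDF (quantile function):
x = F⁻¹(0.59) = 119.7509

Verification: P(X ≤ 119.7509) = 0.59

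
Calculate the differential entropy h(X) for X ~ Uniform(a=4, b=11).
1.9459 nats

We have X ~ Uniform(a=4, b=11).

The differential entropy measures the uncertainty or information content of the distribution.

For a Uniform distribution with a=4, b=11:
h(X) = 1.9459 nats

(In bits, this would be 2.8074 bits.)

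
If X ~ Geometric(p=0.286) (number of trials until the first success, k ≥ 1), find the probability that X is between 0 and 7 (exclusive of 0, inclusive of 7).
0.905401

We have X ~ Geometric(p=0.286) (number of trials until the first success, k ≥ 1).

To find P(0 < X ≤ 7), we use:
P(0 < X ≤ 7) = P(X ≤ 7) - P(X ≤ 0)
                 = F(7) - F(0)
                 = 0.905401 - 0.000000
                 = 0.905401

So there's approximately a 90.5% chance that X falls in this range.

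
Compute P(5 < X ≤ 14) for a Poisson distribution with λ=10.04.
0.848854

We have X ~ Poisson(λ=10.04).

To find P(5 < X ≤ 14), we use:
P(5 < X ≤ 14) = P(X ≤ 14) - P(X ≤ 5)
                 = F(14) - F(5)
                 = 0.914442 - 0.065588
                 = 0.848854

So there's approximately a 84.9% chance that X falls in this range.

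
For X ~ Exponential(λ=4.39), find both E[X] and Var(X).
E[X] = 0.2278, Var(X) = 0.0519

We have X ~ Exponential(λ=4.39).

For an Exponential distribution with λ=4.39:

Expected value:
E[X] = 0.2278

Variance:
Var(X) = 0.0519

Standard deviation:
σ = √Var(X) = 0.2278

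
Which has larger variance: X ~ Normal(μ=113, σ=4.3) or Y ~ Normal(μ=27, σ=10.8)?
Y has larger variance (116.6400 > 18.4900)

Compute the variance for each distribution:

X ~ Normal(μ=113, σ=4.3):
Var(X) = 18.4900

Y ~ Normal(μ=27, σ=10.8):
Var(Y) = 116.6400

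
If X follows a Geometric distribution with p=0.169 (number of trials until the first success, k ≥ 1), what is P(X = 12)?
0.022055

We have X ~ Geometric(p=0.169) (number of trials until the first success, k ≥ 1).

For a Geometric distribution, the PMF gives us the probability of each outcome.

Using the PMF formula:
P(X = 12) = 0.022055

Rounded to 4 decimal places: 0.0221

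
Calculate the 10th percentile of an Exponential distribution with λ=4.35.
0.0242

We have X ~ Exponential(λ=4.35).

We want to find x such that P(X ≤ x) = 0.1.

This is the 10th percentile, which means 10% of values fall below this point.

Using the inverse CDF (quantile function):
x = F⁻¹(0.1) = 0.0242

Verification: P(X ≤ 0.0242) = 0.1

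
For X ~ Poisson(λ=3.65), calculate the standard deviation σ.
1.9105

We have X ~ Poisson(λ=3.65).

For a Poisson distribution with λ=3.65:
σ = √Var(X) = 1.9105

The standard deviation is the square root of the variance.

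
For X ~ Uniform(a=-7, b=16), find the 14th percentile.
-3.7800

We have X ~ Uniform(a=-7, b=16).

We want to find x such that P(X ≤ x) = 0.14.

This is the 14th percentile, which means 14% of values fall below this point.

Using the inverse CDF (quantile function):
x = F⁻¹(0.14) = -3.7800

Verification: P(X ≤ -3.7800) = 0.14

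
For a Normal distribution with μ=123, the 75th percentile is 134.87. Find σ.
σ = 17.5985

For X ~ Normal(μ, σ), the p-th percentile satisfies x = μ + z_p × σ,
where z_p = Φ⁻¹(p) is the standard normal quantile.

Step 1: z_{0.75} = Φ⁻¹(0.75) = 0.6745

Step 2: Solve for σ:
134.87 = 123 + 0.6745 × σ
σ = (134.87 - 123) / 0.6745
σ = 11.87 / 0.6745
σ = 17.5985

Verification: μ + z × σ = 123 + 0.6745 × 17.5985 = 134.87 ✓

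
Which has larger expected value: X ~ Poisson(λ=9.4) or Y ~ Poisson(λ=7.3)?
X has larger mean (9.4000 > 7.3000)

Compute the expected value for each distribution:

X ~ Poisson(λ=9.4):
E[X] = 9.4000

Y ~ Poisson(λ=7.3):
E[Y] = 7.3000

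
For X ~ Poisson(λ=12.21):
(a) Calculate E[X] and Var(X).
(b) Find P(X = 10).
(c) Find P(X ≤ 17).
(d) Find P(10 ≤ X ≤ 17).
(a) E[X] = 12.2100, Var(X) = 12.2100
(b) P(X = 10) = 0.101078
(c) P(X ≤ 17) = 0.928630
(d) P(10 ≤ X ≤ 17) = 0.704103

We have X ~ Poisson(λ=12.21).

(a) Moments:
E[X] = 12.2100
Var(X) = 12.2100
σ = √Var(X) = 3.4943

(b) Point probability using PMF:
P(X = 10) = 0.101078

(c) Cumulative probability using CDF:
P(X ≤ 17) = F(17) = 0.928630

(d) Range probability:
P(10 ≤ X ≤ 17) = P(X ≤ 17) - P(X ≤ 9)
                   = F(17) - F(9)
                   = 0.928630 - 0.224527
                   = 0.704103

This means approximately 70.4% of outcomes fall in the interval [10, 17].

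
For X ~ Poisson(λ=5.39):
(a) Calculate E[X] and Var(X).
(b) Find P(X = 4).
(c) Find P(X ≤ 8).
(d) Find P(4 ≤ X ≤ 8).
(a) E[X] = 5.3900, Var(X) = 5.3900
(b) P(X = 4) = 0.160434
(c) P(X ≤ 8) = 0.903458
(d) P(4 ≤ X ≤ 8) = 0.688979

We have X ~ Poisson(λ=5.39).

(a) Moments:
E[X] = 5.3900
Var(X) = 5.3900
σ = √Var(X) = 2.3216

(b) Point probability using PMF:
P(X = 4) = 0.160434

(c) Cumulative probability using CDF:
P(X ≤ 8) = F(8) = 0.903458

(d) Range probability:
P(4 ≤ X ≤ 8) = P(X ≤ 8) - P(X ≤ 3)
                   = F(8) - F(3)
                   = 0.903458 - 0.214479
                   = 0.688979

This means approximately 68.9% of outcomes fall in the interval [4, 8].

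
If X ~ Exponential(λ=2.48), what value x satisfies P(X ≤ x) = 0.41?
0.2128

We have X ~ Exponential(λ=2.48).

We want to find x such that P(X ≤ x) = 0.41.

This is the 41st percentile, which means 41% of values fall below this point.

Using the inverse CDF (quantile function):
x = F⁻¹(0.41) = 0.2128

Verification: P(X ≤ 0.2128) = 0.41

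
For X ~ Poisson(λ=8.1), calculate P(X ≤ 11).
0.880722

We have X ~ Poisson(λ=8.1).

The CDF gives us P(X ≤ k).

Using the CDF:
P(X ≤ 11) = 0.880722

This means there's approximately a 88.1% chance that X is at most 11.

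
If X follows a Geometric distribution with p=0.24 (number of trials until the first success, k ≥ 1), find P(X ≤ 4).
0.666378

We have X ~ Geometric(p=0.24) (number of trials until the first success, k ≥ 1).

The CDF gives us P(X ≤ k).

Using the CDF:
P(X ≤ 4) = 0.666378

This means there's approximately a 66.6% chance that X is at most 4.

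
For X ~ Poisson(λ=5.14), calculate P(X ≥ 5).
0.583719

We have X ~ Poisson(λ=5.14).

For discrete distributions, P(X ≥ 5) = 1 - P(X ≤ 4).

P(X ≤ 4) = 0.416281
P(X ≥ 5) = 1 - 0.416281 = 0.583719

So there's approximately a 58.4% chance that X is at least 5.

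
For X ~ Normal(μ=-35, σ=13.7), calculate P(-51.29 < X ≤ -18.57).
0.767579

We have X ~ Normal(μ=-35, σ=13.7).

To find P(-51.29 < X ≤ -18.57), we use:
P(-51.29 < X ≤ -18.57) = P(X ≤ -18.57) - P(X ≤ -51.29)
                 = F(-18.57) - F(-51.29)
                 = 0.884789 - 0.117210
                 = 0.767579

So there's approximately a 76.8% chance that X falls in this range.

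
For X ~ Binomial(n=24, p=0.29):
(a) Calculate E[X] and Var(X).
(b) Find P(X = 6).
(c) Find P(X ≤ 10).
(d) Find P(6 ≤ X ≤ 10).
(a) E[X] = 6.9600, Var(X) = 4.9416
(b) P(X = 6) = 0.168295
(c) P(X ≤ 10) = 0.940335
(d) P(6 ≤ X ≤ 10) = 0.678134

We have X ~ Binomial(n=24, p=0.29).

(a) Moments:
E[X] = 6.9600
Var(X) = 4.9416
σ = √Var(X) = 2.2230

(b) Point probability using PMF:
P(X = 6) = 0.168295

(c) Cumulative probability using CDF:
P(X ≤ 10) = F(10) = 0.940335

(d) Range probability:
P(6 ≤ X ≤ 10) = P(X ≤ 10) - P(X ≤ 5)
                   = F(10) - F(5)
                   = 0.940335 - 0.262202
                   = 0.678134

This means approximately 67.8% of outcomes fall in the interval [6, 10].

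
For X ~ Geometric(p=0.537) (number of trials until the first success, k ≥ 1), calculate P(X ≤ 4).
0.954046

We have X ~ Geometric(p=0.537) (number of trials until the first success, k ≥ 1).

The CDF gives us P(X ≤ k).

Using the CDF:
P(X ≤ 4) = 0.954046

This means there's approximately a 95.4% chance that X is at most 4.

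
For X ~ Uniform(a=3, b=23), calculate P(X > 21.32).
0.084000

We have X ~ Uniform(a=3, b=23).

P(X > 21.32) = 1 - P(X ≤ 21.32)
                = 1 - F(21.32)
                = 1 - 0.916000
                = 0.084000

So there's approximately a 8.4% chance that X exceeds 21.32.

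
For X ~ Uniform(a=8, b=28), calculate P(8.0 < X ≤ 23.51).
0.775500

We have X ~ Uniform(a=8, b=28).

To find P(8.0 < X ≤ 23.51), we use:
P(8.0 < X ≤ 23.51) = P(X ≤ 23.51) - P(X ≤ 8.0)
                 = F(23.51) - F(8.0)
                 = 0.775500 - 0.000000
                 = 0.775500

So there's approximately a 77.6% chance that X falls in this range.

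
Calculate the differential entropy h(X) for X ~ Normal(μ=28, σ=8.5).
3.5590 nats

We have X ~ Normal(μ=28, σ=8.5).

The differential entropy measures the uncertainty or information content of the distribution.

For a Normal distribution with μ=28, σ=8.5:
h(X) = 3.5590 nats

(In bits, this would be 5.1346 bits.)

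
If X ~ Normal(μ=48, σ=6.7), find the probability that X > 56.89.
0.092277

We have X ~ Normal(μ=48, σ=6.7).

P(X > 56.89) = 1 - P(X ≤ 56.89)
                = 1 - F(56.89)
                = 1 - 0.907723
                = 0.092277

So there's approximately a 9.2% chance that X exceeds 56.89.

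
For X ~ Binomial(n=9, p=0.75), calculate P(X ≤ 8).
0.924915

We have X ~ Binomial(n=9, p=0.75).

The CDF gives us P(X ≤ k).

Using the CDF:
P(X ≤ 8) = 0.924915

This means there's approximately a 92.5% chance that X is at most 8.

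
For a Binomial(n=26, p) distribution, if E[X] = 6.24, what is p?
p = 0.24

For a Binomial(n, p) distribution:
E[X] = n × p

Given n = 26 and E[X] = 6.24:
6.24 = 26 × p
p = 6.24 / 26 = 0.24

Verification: Binomial(26, 0.24) has E[X] = 6.24 ✓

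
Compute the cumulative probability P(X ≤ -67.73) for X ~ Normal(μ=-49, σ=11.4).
0.050193

We have X ~ Normal(μ=-49, σ=11.4).

The CDF gives us P(X ≤ k).

Using the CDF:
P(X ≤ -67.73) = 0.050193

This means there's approximately a 5.0% chance that X is at most -67.73.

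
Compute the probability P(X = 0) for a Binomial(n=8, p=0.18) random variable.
0.204414

We have X ~ Binomial(n=8, p=0.18).

For a Binomial distribution, the PMF gives us the probability of each outcome.

Using the PMF formula:
P(X = 0) = 0.204414

Rounded to 4 decimal places: 0.2044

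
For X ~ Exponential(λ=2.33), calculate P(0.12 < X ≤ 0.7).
0.560352

We have X ~ Exponential(λ=2.33).

To find P(0.12 < X ≤ 0.7), we use:
P(0.12 < X ≤ 0.7) = P(X ≤ 0.7) - P(X ≤ 0.12)
                 = F(0.7) - F(0.12)
                 = 0.804266 - 0.243914
                 = 0.560352

So there's approximately a 56.0% chance that X falls in this range.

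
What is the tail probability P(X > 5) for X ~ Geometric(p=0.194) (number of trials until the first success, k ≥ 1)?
0.340154

We have X ~ Geometric(p=0.194) (number of trials until the first success, k ≥ 1).

P(X > 5) = 1 - P(X ≤ 5)
                = 1 - F(5)
                = 1 - 0.659846
                = 0.340154

So there's approximately a 34.0% chance that X exceeds 5.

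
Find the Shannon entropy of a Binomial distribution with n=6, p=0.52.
1.6164 nats

We have X ~ Binomial(n=6, p=0.52).

The Shannon entropy measures the uncertainty or information content of the distribution.

For a Binomial distribution with n=6, p=0.52:
H(X) = 1.6164 nats

(In bits, this would be 2.3320 bits.)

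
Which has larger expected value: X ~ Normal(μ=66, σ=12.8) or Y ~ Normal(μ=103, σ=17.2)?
Y has larger mean (103.0000 > 66.0000)

Compute the expected value for each distribution:

X ~ Normal(μ=66, σ=12.8):
E[X] = 66.0000

Y ~ Normal(μ=103, σ=17.2):
E[Y] = 103.0000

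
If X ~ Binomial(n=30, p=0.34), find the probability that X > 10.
0.445967

We have X ~ Binomial(n=30, p=0.34).

P(X > 10) = 1 - P(X ≤ 10)
                = 1 - F(10)
                = 1 - 0.554033
                = 0.445967

So there's approximately a 44.6% chance that X exceeds 10.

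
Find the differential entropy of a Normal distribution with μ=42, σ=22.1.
4.5145 nats

We have X ~ Normal(μ=42, σ=22.1).

The differential entropy measures the uncertainty or information content of the distribution.

For a Normal distribution with μ=42, σ=22.1:
h(X) = 4.5145 nats

(In bits, this would be 6.5131 bits.)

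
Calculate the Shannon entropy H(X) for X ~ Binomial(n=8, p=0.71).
1.6513 nats

We have X ~ Binomial(n=8, p=0.71).

The Shannon entropy measures the uncertainty or information content of the distribution.

For a Binomial distribution with n=8, p=0.71:
H(X) = 1.6513 nats

(In bits, this would be 2.3824 bits.)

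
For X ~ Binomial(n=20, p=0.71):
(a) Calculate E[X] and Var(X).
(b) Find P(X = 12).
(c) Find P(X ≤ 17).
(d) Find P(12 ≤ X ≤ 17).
(a) E[X] = 14.2000, Var(X) = 4.1180
(b) P(X = 12) = 0.103407
(c) P(X ≤ 17) = 0.956695
(d) P(12 ≤ X ≤ 17) = 0.861904

We have X ~ Binomial(n=20, p=0.71).

(a) Moments:
E[X] = 14.2000
Var(X) = 4.1180
σ = √Var(X) = 2.0293

(b) Point probability using PMF:
P(X = 12) = 0.103407

(c) Cumulative probability using CDF:
P(X ≤ 17) = F(17) = 0.956695

(d) Range probability:
P(12 ≤ X ≤ 17) = P(X ≤ 17) - P(X ≤ 11)
                   = F(17) - F(11)
                   = 0.956695 - 0.094790
                   = 0.861904

This means approximately 86.2% of outcomes fall in the interval [12, 17].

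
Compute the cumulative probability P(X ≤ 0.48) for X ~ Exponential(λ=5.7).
0.935171

We have X ~ Exponential(λ=5.7).

The CDF gives us P(X ≤ k).

Using the CDF:
P(X ≤ 0.48) = 0.935171

This means there's approximately a 93.5% chance that X is at most 0.48.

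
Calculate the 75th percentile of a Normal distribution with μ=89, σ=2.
90.3490

We have X ~ Normal(μ=89, σ=2).

We want to find x such that P(X ≤ x) = 0.75.

This is the 75th percentile, which means 75% of values fall below this point.

Using the inverse CDF (quantile function):
x = F⁻¹(0.75) = 90.3490

Verification: P(X ≤ 90.3490) = 0.75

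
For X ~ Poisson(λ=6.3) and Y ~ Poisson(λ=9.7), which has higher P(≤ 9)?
X has higher probability (P(X ≤ 9) = 0.8939 > P(Y ≤ 9) = 0.4960)

Compute P(≤ 9) for each distribution:

X ~ Poisson(λ=6.3):
P(X ≤ 9) = 0.8939

Y ~ Poisson(λ=9.7):
P(Y ≤ 9) = 0.4960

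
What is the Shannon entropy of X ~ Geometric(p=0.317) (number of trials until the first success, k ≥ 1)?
1.9703 nats

We have X ~ Geometric(p=0.317) (number of trials until the first success, k ≥ 1).

The Shannon entropy measures the uncertainty or information content of the distribution.

For a Geometric distribution with p=0.317 (number of trials until the first success, k ≥ 1):
H(X) = 1.9703 nats

(In bits, this would be 2.8426 bits.)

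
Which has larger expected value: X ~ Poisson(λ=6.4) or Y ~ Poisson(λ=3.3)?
X has larger mean (6.4000 > 3.3000)

Compute the expected value for each distribution:

X ~ Poisson(λ=6.4):
E[X] = 6.4000

Y ~ Poisson(λ=3.3):
E[Y] = 3.3000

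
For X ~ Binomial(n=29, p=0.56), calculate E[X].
16.2400

We have X ~ Binomial(n=29, p=0.56).

For a Binomial distribution with n=29, p=0.56:
E[X] = 16.2400

This is the expected (average) value of X.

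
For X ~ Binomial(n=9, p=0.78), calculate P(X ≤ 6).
0.315786

We have X ~ Binomial(n=9, p=0.78).

The CDF gives us P(X ≤ k).

Using the CDF:
P(X ≤ 6) = 0.315786

This means there's approximately a 31.6% chance that X is at most 6.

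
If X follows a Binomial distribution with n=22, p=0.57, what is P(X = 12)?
0.164380

We have X ~ Binomial(n=22, p=0.57).

For a Binomial distribution, the PMF gives us the probability of each outcome.

Using the PMF formula:
P(X = 12) = 0.164380

Rounded to 4 decimal places: 0.1644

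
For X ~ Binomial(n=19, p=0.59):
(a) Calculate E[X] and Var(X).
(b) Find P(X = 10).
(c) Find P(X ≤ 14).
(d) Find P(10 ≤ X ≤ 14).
(a) E[X] = 11.2100, Var(X) = 4.5961
(b) P(X = 10) = 0.154576
(c) P(X ≤ 14) = 0.941295
(d) P(10 ≤ X ≤ 14) = 0.729894

We have X ~ Binomial(n=19, p=0.59).

(a) Moments:
E[X] = 11.2100
Var(X) = 4.5961
σ = √Var(X) = 2.1439

(b) Point probability using PMF:
P(X = 10) = 0.154576

(c) Cumulative probability using CDF:
P(X ≤ 14) = F(14) = 0.941295

(d) Range probability:
P(10 ≤ X ≤ 14) = P(X ≤ 14) - P(X ≤ 9)
                   = F(14) - F(9)
                   = 0.941295 - 0.211400
                   = 0.729894

This means approximately 73.0% of outcomes fall in the interval [10, 14].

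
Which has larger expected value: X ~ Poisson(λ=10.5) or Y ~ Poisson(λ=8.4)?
X has larger mean (10.5000 > 8.4000)

Compute the expected value for each distribution:

X ~ Poisson(λ=10.5):
E[X] = 10.5000

Y ~ Poisson(λ=8.4):
E[Y] = 8.4000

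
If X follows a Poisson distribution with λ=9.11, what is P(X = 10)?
0.119949

We have X ~ Poisson(λ=9.11).

For a Poisson distribution, the PMF gives us the probability of each outcome.

Using the PMF formula:
P(X = 10) = 0.119949

Rounded to 4 decimal places: 0.1199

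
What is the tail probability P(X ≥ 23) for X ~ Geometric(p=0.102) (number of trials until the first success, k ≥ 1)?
0.093773

We have X ~ Geometric(p=0.102) (number of trials until the first success, k ≥ 1).

For discrete distributions, P(X ≥ 23) = 1 - P(X ≤ 22).

P(X ≤ 22) = 0.906227
P(X ≥ 23) = 1 - 0.906227 = 0.093773

So there's approximately a 9.4% chance that X is at least 23.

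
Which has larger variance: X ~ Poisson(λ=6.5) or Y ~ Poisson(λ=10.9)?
Y has larger variance (10.9000 > 6.5000)

Compute the variance for each distribution:

X ~ Poisson(λ=6.5):
Var(X) = 6.5000

Y ~ Poisson(λ=10.9):
Var(Y) = 10.9000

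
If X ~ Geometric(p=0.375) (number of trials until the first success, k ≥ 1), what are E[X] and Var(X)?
E[X] = 2.6667, Var(X) = 4.4444

We have X ~ Geometric(p=0.375) (number of trials until the first success, k ≥ 1).

For a Geometric distribution with p=0.375 (number of trials until the first success, k ≥ 1):

Expected value:
E[X] = 2.6667

Variance:
Var(X) = 4.4444

Standard deviation:
σ = √Var(X) = 2.1082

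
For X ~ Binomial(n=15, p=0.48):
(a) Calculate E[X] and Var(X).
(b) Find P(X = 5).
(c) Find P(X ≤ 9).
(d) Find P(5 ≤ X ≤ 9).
(a) E[X] = 7.2000, Var(X) = 3.7440
(b) P(X = 5) = 0.110610
(c) P(X ≤ 9) = 0.882875
(d) P(5 ≤ X ≤ 9) = 0.803006

We have X ~ Binomial(n=15, p=0.48).

(a) Moments:
E[X] = 7.2000
Var(X) = 3.7440
σ = √Var(X) = 1.9349

(b) Point probability using PMF:
P(X = 5) = 0.110610

(c) Cumulative probability using CDF:
P(X ≤ 9) = F(9) = 0.882875

(d) Range probability:
P(5 ≤ X ≤ 9) = P(X ≤ 9) - P(X ≤ 4)
                   = F(9) - F(4)
                   = 0.882875 - 0.079869
                   = 0.803006

This means approximately 80.3% of outcomes fall in the interval [5, 9].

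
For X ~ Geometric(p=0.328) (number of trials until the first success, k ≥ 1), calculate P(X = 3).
0.148120

We have X ~ Geometric(p=0.328) (number of trials until the first success, k ≥ 1).

For a Geometric distribution, the PMF gives us the probability of each outcome.

Using the PMF formula:
P(X = 3) = 0.148120

Rounded to 4 decimal places: 0.1481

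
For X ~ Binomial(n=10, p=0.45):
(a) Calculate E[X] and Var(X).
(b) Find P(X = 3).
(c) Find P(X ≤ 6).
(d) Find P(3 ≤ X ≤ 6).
(a) E[X] = 4.5000, Var(X) = 2.4750
(b) P(X = 3) = 0.166478
(c) P(X ≤ 6) = 0.898005
(d) P(3 ≤ X ≤ 6) = 0.798445

We have X ~ Binomial(n=10, p=0.45).

(a) Moments:
E[X] = 4.5000
Var(X) = 2.4750
σ = √Var(X) = 1.5732

(b) Point probability using PMF:
P(X = 3) = 0.166478

(c) Cumulative probability using CDF:
P(X ≤ 6) = F(6) = 0.898005

(d) Range probability:
P(3 ≤ X ≤ 6) = P(X ≤ 6) - P(X ≤ 2)
                   = F(6) - F(2)
                   = 0.898005 - 0.099560
                   = 0.798445

This means approximately 79.8% of outcomes fall in the interval [3, 6].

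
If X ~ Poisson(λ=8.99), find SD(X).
2.9983

We have X ~ Poisson(λ=8.99).

For a Poisson distribution with λ=8.99:
σ = √Var(X) = 2.9983

The standard deviation is the square root of the variance.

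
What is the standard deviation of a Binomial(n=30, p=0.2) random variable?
2.1909

We have X ~ Binomial(n=30, p=0.2).

For a Binomial distribution with n=30, p=0.2:
σ = √Var(X) = 2.1909

The standard deviation is the square root of the variance.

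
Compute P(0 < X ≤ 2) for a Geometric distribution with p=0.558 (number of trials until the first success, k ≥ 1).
0.804636

We have X ~ Geometric(p=0.558) (number of trials until the first success, k ≥ 1).

To find P(0 < X ≤ 2), we use:
P(0 < X ≤ 2) = P(X ≤ 2) - P(X ≤ 0)
                 = F(2) - F(0)
                 = 0.804636 - 0.000000
                 = 0.804636

So there's approximately a 80.5% chance that X falls in this range.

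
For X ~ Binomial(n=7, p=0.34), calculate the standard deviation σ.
1.2533

We have X ~ Binomial(n=7, p=0.34).

For a Binomial distribution with n=7, p=0.34:
σ = √Var(X) = 1.2533

The standard deviation is the square root of the variance.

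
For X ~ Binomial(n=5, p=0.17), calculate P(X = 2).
0.165246

We have X ~ Binomial(n=5, p=0.17).

For a Binomial distribution, the PMF gives us the probability of each outcome.

Using the PMF formula:
P(X = 2) = 0.165246

Rounded to 4 decimal places: 0.1652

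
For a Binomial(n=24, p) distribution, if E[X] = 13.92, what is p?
p = 0.58

For a Binomial(n, p) distribution:
E[X] = n × p

Given n = 24 and E[X] = 13.92:
13.92 = 24 × p
p = 13.92 / 24 = 0.58

Verification: Binomial(24, 0.58) has E[X] = 13.92 ✓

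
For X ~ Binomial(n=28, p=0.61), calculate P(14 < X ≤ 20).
0.751201

We have X ~ Binomial(n=28, p=0.61).

To find P(14 < X ≤ 20), we use:
P(14 < X ≤ 20) = P(X ≤ 20) - P(X ≤ 14)
                 = F(20) - F(14)
                 = 0.909879 - 0.158679
                 = 0.751201

So there's approximately a 75.1% chance that X falls in this range.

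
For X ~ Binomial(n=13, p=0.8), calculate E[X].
10.4000

We have X ~ Binomial(n=13, p=0.8).

For a Binomial distribution with n=13, p=0.8:
E[X] = 10.4000

This is the expected (average) value of X.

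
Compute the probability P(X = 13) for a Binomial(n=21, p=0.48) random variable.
0.078110

We have X ~ Binomial(n=21, p=0.48).

For a Binomial distribution, the PMF gives us the probability of each outcome.

Using the PMF formula:
P(X = 13) = 0.078110

Rounded to 4 decimal places: 0.0781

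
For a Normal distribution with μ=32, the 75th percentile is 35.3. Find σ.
σ = 4.8926

For X ~ Normal(μ, σ), the p-th percentile satisfies x = μ + z_p × σ,
where z_p = Φ⁻¹(p) is the standard normal quantile.

Step 1: z_{0.75} = Φ⁻¹(0.75) = 0.6745

Step 2: Solve for σ:
35.3 = 32 + 0.6745 × σ
σ = (35.3 - 32) / 0.6745
σ = 3.30 / 0.6745
σ = 4.8926

Verification: μ + z × σ = 32 + 0.6745 × 4.8926 = 35.30 ✓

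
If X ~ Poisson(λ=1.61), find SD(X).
1.2689

We have X ~ Poisson(λ=1.61).

For a Poisson distribution with λ=1.61:
σ = √Var(X) = 1.2689

The standard deviation is the square root of the variance.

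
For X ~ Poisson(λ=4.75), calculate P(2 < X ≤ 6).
0.650401

We have X ~ Poisson(λ=4.75).

To find P(2 < X ≤ 6), we use:
P(2 < X ≤ 6) = P(X ≤ 6) - P(X ≤ 2)
                 = F(6) - F(2)
                 = 0.797750 - 0.147349
                 = 0.650401

So there's approximately a 65.0% chance that X falls in this range.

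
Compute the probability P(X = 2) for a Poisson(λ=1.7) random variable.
0.263978

We have X ~ Poisson(λ=1.7).

For a Poisson distribution, the PMF gives us the probability of each outcome.

Using the PMF formula:
P(X = 2) = 0.263978

Rounded to 4 decimal places: 0.2640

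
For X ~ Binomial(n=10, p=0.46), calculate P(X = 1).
0.017960

We have X ~ Binomial(n=10, p=0.46).

For a Binomial distribution, the PMF gives us the probability of each outcome.

Using the PMF formula:
P(X = 1) = 0.017960

Rounded to 4 decimal places: 0.0180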